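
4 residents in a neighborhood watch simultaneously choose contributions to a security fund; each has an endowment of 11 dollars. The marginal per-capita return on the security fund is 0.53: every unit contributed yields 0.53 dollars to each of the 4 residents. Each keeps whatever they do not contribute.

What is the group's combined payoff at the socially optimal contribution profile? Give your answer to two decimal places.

Each contributed unit returns 2.120 to the group as a whole (0.53 to each of 4 players), which exceeds 1, so the social optimum is full contribution: group total = 2.120 × 44 = 93.28.

93.28 dollars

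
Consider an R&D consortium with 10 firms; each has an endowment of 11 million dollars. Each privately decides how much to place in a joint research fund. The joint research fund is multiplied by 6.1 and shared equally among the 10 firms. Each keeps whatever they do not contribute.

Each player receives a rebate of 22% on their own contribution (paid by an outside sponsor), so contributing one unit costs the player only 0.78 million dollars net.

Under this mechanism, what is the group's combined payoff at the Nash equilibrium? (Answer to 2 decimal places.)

110.00 million dollars

Even with the mechanism, each unit contributed returns only (6.1/10) / 0.78 = 0.7821 per unit of net cost, so contributing nothing is still dominant.
Everyone keeps their endowment and the group total is 10 × 11 = 110.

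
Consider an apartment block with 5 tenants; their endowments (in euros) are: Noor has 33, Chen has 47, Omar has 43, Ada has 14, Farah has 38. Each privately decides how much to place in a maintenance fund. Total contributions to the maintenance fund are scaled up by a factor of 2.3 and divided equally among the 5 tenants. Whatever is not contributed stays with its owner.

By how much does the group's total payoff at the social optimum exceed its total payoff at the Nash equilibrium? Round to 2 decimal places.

The private return per contributed unit is 2.3/5 = 0.4600 < 1 for every player regardless of endowment, so the Nash equilibrium is zero contribution and the group total is Σ E_j = 33 + 47 + 43 + 14 + 38 = 175.
Each contributed unit returns 2.300 to the group, so the social optimum is full contribution by everyone: group total = 2.300 × 175 = 402.50.
Efficiency loss = (2.300 − 1) × 175 = 227.50.

227.50 euros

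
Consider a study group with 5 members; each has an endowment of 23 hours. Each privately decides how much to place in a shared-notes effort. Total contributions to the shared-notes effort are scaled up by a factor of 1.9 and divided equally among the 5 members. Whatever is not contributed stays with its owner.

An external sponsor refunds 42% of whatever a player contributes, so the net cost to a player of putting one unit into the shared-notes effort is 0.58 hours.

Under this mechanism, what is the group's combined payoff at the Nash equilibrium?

115.00 hours

Even with the mechanism, each unit contributed returns only (1.9/5) / 0.58 = 0.6552 per unit of net cost, so contributing nothing is still dominant.
Everyone keeps their endowment and the group total is 5 × 23 = 115.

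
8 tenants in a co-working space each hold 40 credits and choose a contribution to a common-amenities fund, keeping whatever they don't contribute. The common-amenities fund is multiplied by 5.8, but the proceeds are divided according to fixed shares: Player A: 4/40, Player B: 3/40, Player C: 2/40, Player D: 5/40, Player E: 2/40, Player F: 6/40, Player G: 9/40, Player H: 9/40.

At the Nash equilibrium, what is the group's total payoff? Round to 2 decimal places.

704.00 credits

Each unit j contributes comes back to j as 5.8 × (j's share), so j prefers to contribute only if that share exceeds 1/5.8 = 0.1724; otherwise keeping the unit dominates.
Player G and Player H clear that bar, contributing 40 each; the remaining 6 contribute 0. Total contributed: 80.
The common-amenities fund pays out 5.8 × 80 = 464.00 in total (split across the unequal shares, but the aggregate is all that matters for the group sum).
The 6 free-riders keep 40 each, adding 240. Group total = 240 + 464.00 = 704.00.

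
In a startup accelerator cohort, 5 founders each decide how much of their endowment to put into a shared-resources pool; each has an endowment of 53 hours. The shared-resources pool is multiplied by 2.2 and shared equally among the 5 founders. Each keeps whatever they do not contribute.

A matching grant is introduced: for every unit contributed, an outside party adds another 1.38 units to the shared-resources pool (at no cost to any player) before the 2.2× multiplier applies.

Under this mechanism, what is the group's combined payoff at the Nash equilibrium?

Under the mechanism each unit contributed yields 2.2 × 2.38 / 5 = 1.0472 back to its contributor per unit of net cost, which exceeds 1, making full contribution the dominant choice for everyone.
So the Nash equilibrium is full contribution by all 5; the group earns 2.2 × 2.38 × 265 = 1387.54.

1387.54 hours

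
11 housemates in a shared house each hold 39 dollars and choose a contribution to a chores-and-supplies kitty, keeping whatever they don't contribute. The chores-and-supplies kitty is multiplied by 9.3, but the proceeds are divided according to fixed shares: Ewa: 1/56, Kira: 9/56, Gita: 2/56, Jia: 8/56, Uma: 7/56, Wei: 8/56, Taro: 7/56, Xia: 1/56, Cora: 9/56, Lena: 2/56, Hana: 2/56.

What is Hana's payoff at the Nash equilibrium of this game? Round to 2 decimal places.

A player with share s gets back 9.3·s per unit contributed, so full contribution is dominant for anyone with s > 1/9.3 = 0.1075 and zero contribution is dominant for anyone below.
Kira, Jia, Uma, Wei, Taro and Cora clear that bar, contributing 39 each; the remaining 5 contribute 0. Total contributed: 234.
Hana keeps 39 and receives 9.3 × 234 × 2/56 = 77.72 from the chores-and-supplies kitty, for a payoff of 116.72.

116.72 dollars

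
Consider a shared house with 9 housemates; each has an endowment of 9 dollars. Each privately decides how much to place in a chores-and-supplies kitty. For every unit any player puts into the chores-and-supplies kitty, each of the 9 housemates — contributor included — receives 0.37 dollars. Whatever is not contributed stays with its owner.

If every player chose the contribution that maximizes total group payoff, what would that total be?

Each contributed unit returns 3.330 to the group as a whole (0.37 to each of 9 players), which exceeds 1, so the social optimum is full contribution: group total = 3.330 × 81 = 269.73.

269.73 dollars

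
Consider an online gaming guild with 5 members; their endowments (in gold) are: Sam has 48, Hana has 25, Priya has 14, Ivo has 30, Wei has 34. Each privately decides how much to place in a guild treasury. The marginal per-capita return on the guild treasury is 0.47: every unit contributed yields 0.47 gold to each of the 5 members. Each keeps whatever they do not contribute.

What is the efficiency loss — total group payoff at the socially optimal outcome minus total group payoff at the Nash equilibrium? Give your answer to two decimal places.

The private return per contributed unit is 0.47 < 1 for everyone, so the Nash equilibrium is zero contribution and the group total is Σ E_j = 48 + 25 + 14 + 30 + 34 = 151.
Each contributed unit returns 2.350 to the group, so the social optimum is full contribution by everyone: group total = 2.350 × 151 = 354.85.
Efficiency loss = (2.350 − 1) × 151 = 203.85.

203.85 gold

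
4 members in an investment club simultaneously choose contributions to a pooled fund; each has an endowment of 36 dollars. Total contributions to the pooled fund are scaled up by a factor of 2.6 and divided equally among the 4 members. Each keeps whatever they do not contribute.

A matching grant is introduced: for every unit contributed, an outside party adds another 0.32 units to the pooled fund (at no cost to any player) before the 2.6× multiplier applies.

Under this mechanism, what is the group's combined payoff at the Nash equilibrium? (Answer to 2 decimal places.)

The effective private return is 2.6 × 1.32 / 4 = 0.8580, which is still under 1, so the mechanism doesn't change anyone's dominant strategy: zero contribution.
Everyone keeps their endowment and the group total is 4 × 36 = 144.

144.00 dollars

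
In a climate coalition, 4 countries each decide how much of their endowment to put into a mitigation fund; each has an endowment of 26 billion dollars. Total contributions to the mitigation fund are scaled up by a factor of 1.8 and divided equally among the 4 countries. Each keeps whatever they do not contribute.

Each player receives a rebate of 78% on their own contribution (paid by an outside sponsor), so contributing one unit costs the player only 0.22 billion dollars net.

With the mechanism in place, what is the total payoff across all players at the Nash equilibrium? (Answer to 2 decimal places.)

With the mechanism, a contributed unit returns (1.8/4) / 0.22 = 2.0455 per unit of net cost to the contributor — now above 1 — so contributing fully is weakly dominant for every player.
At the Nash equilibrium everyone contributes 26. Group total payoff = 4 × (26 × 0.78 + 1.8 × 26) = 268.32.

268.32 billion dollars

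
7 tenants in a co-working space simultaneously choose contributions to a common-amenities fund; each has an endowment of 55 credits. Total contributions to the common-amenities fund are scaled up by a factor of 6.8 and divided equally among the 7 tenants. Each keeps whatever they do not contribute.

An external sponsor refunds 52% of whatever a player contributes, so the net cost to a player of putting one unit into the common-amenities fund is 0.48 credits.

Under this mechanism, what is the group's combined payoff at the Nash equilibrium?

Under the mechanism each unit contributed yields (6.8/7) / 0.48 = 2.0238 back to its contributor per unit of net cost, which exceeds 1, making full contribution the dominant choice for everyone.
At the Nash equilibrium everyone contributes 55. Group total payoff = 7 × (55 × 0.52 + 6.8 × 55) = 2818.20.

2818.20 credits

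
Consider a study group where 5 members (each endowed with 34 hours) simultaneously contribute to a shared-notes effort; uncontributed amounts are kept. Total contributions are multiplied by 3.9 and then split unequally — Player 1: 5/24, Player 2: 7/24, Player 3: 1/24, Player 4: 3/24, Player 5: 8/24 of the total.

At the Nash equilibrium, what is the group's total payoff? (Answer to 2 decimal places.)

367.20 hours

A player with share s gets back 3.9·s per unit contributed, so full contribution is dominant for anyone with s > 1/3.9 = 0.2564 and zero contribution is dominant for anyone below.
Player 2 and Player 5 are above the threshold, contributing 34 each; the remaining 3 contribute 0. Total contributed: 68.
The shared-notes effort pays out 3.9 × 68 = 265.20 in total (split across the unequal shares, but the aggregate is all that matters for the group sum).
The 3 free-riders keep 34 each, adding 102. Group total = 102 + 265.20 = 367.20.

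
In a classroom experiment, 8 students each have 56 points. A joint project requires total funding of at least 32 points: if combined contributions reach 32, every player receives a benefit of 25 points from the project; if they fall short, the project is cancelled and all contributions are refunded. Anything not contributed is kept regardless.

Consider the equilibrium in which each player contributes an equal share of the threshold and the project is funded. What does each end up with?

Equal share of the threshold: 32/8 = 4.
At this profile no one gains by cutting their contribution: any cut drops the total below 32, the project is cancelled, contributions are refunded, and the deviator ends with 56, which is less than 56 − 4 + 25 = 77. Contributing more than 4 just wastes the excess. So contributing exactly 4 is a best response.
Each player's payoff: 56 − 4 + 25 = 77.

77 points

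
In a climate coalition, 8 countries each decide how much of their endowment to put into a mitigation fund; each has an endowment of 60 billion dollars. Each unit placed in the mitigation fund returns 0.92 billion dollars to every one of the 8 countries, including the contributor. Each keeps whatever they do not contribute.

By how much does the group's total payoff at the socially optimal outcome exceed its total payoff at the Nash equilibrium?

The private return per contributed unit is 0.92 < 1, so contributing 0 is dominant for every player. At the Nash equilibrium everyone keeps their 60, and the group total is 8 × 60 = 480.
Each contributed unit returns 7.360 to the group as a whole (0.92 to each of 8 players), which exceeds 1, so the social optimum is full contribution: group total = 7.360 × 480 = 3532.80.
Efficiency loss = 3532.80 − 480 = 3052.80.

3052.80 billion dollars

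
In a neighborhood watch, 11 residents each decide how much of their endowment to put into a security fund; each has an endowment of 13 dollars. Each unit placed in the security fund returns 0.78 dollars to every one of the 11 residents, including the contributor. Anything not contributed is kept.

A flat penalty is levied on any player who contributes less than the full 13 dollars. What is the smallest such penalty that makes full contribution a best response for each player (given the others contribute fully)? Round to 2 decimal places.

Given the others contribute fully, the best deviation is to contribute 0 (any partial contribution still incurs the fine and gives up units whose private return 0.78 is below 1).
Deviating from 13 to 0 saves 13 dollars but forfeits the deviator's share of the drop in the security fund: 0.78 × 13 = 10.14.
So the deviation gain is 13 − 10.14 = 2.86, and the fine must be at least 2.86 dollars to wipe it out.

2.86 dollars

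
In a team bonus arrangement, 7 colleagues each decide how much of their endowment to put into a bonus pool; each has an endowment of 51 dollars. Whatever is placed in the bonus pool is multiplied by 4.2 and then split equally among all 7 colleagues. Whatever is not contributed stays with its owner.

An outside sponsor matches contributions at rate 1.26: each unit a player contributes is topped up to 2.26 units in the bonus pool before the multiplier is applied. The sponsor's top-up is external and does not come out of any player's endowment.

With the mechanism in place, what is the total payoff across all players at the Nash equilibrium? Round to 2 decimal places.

Under the mechanism each unit contributed yields 4.2 × 2.26 / 7 = 1.3560 back to its contributor per unit of net cost, which exceeds 1, making full contribution the dominant choice for everyone.
At the Nash equilibrium everyone contributes 51. Group total payoff = 4.2 × 2.26 × 357 = 3388.64.

3388.64 dollars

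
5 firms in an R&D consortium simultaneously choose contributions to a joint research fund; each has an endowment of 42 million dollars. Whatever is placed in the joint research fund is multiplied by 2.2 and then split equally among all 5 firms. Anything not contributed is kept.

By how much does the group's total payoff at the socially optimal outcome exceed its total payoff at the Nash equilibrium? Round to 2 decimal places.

252.00 million dollars

Each contributed unit returns 2.2/5 = 0.4400 to its contributor — below 1 — so contributing 0 is dominant for every player. At the Nash equilibrium everyone keeps their 42, and the group total is 5 × 42 = 210.
Each contributed unit returns 2.200 to the group as a whole (0.4400 to each of 5 players), which exceeds 1, so the social optimum is full contribution: group total = 2.200 × 210 = 462.00.
Efficiency loss = 462.00 − 210 = 252.00.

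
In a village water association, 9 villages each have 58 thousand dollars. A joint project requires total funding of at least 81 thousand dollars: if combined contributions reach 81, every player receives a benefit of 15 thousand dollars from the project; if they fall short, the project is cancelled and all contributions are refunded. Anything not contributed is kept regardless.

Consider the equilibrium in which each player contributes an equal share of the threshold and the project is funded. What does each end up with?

64 thousand dollars

Equal share of the threshold: 81/9 = 9.
At this profile no one gains by cutting their contribution: any cut drops the total below 81, the project is cancelled, contributions are refunded, and the deviator ends with 58, which is less than 58 − 9 + 15 = 64. Contributing more than 9 just wastes the excess. So contributing exactly 9 is a best response.
Each player's payoff: 58 − 9 + 15 = 64.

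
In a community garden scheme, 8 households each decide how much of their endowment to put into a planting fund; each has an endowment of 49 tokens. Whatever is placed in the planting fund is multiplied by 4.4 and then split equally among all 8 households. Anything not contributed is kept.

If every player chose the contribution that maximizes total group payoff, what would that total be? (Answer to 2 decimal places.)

1724.80 tokens

Each contributed unit returns 4.400 to the group as a whole (0.5500 to each of 8 players), which exceeds 1, so the social optimum is full contribution: group total = 4.400 × 392 = 1724.80.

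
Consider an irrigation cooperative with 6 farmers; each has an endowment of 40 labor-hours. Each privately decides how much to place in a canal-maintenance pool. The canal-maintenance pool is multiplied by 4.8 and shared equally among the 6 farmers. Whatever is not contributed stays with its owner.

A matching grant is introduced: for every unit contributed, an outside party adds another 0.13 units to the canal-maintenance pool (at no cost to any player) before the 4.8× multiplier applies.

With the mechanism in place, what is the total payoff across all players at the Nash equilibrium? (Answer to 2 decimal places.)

240.00 labor-hours

Even with the mechanism, each unit contributed returns only 4.8 × 1.13 / 6 = 0.9040 per unit of net cost, so contributing nothing is still dominant.
At the Nash equilibrium no one contributes; group total payoff = 6 × 40 = 240.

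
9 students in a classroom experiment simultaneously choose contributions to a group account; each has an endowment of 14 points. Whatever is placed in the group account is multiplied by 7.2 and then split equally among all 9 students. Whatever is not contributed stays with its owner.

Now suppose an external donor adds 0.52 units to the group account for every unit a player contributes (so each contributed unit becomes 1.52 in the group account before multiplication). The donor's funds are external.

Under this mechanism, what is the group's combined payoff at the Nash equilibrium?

1378.94 points

The effective private return per unit is now 7.2 × 1.52 / 9 = 1.2160 > 1, so every player's dominant strategy flips to full contribution.
So the Nash equilibrium is full contribution by all 9; the group earns 7.2 × 1.52 × 126 = 1378.94.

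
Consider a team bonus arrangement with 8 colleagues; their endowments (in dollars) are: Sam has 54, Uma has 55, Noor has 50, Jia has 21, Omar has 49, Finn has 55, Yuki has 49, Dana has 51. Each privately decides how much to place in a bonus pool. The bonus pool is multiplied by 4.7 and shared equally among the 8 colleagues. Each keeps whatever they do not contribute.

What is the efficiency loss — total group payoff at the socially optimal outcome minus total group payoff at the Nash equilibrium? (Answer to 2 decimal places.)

The private return per contributed unit is 4.7/8 = 0.5875 < 1 for every player regardless of endowment, so the Nash equilibrium is zero contribution and the group total is Σ E_j = 54 + 55 + 50 + 21 + 49 + 55 + 49 + 51 = 384.
Each contributed unit returns 4.700 to the group, so the social optimum is full contribution by everyone: group total = 4.700 × 384 = 1804.80.
Efficiency loss = (4.700 − 1) × 384 = 1420.80.

1420.80 dollars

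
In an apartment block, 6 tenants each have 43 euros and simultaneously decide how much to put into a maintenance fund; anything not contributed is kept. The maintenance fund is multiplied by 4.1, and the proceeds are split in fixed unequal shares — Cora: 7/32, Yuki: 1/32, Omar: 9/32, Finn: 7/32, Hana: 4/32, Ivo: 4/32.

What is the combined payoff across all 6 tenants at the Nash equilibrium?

Each unit j contributes comes back to j as 4.1 × (j's share), so j prefers to contribute only if that share exceeds 1/4.1 = 0.2439; otherwise keeping the unit dominates.
Omar alone (share 9/32) is above the threshold, contributing 43; the remaining 5 contribute 0. Total contributed: 43.
The maintenance fund pays out 4.1 × 43 = 176.30 in total (split across the unequal shares, but the aggregate is all that matters for the group sum).
The 5 free-riders keep 43 each, adding 215. Group total = 215 + 176.30 = 391.30.

391.30 euros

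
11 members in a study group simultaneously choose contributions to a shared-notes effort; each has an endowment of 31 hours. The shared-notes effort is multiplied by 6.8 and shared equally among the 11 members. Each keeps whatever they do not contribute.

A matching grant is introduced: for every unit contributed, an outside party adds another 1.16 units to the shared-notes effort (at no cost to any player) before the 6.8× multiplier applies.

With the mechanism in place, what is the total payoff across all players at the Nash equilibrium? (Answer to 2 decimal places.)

Under the mechanism each unit contributed yields 6.8 × 2.16 / 11 = 1.3353 back to its contributor per unit of net cost, which exceeds 1, making full contribution the dominant choice for everyone.
At the Nash equilibrium everyone contributes 31. Group total payoff = 6.8 × 2.16 × 341 = 5008.61.

5008.61 hours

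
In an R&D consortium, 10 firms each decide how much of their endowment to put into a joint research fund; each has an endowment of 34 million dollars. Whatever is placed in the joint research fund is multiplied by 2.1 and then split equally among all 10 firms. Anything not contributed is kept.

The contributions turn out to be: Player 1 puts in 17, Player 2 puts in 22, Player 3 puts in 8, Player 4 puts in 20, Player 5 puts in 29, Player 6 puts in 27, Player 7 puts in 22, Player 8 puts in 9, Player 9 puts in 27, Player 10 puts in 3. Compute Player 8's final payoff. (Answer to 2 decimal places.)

63.64 million dollars

Total contributed: 17 + 22 + 8 + 20 + 29 + 27 + 22 + 9 + 27 + 3 = 184.
Each receives 2.1 × 184 / 10 = 38.64 from the joint research fund.
Player 8 keeps 34 − 9 = 25, so Player 8's payoff is 25 + 38.64 = 63.64.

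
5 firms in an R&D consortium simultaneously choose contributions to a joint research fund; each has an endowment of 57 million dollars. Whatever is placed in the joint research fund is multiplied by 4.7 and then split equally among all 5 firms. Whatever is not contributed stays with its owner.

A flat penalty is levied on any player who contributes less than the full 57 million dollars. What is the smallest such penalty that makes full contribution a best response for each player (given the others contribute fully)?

3.42 million dollars

Given the others contribute fully, the best deviation is to contribute 0 (any partial contribution still incurs the fine and gives up units whose private return 0.9400 is below 1).
Deviating from 57 to 0 saves 57 million dollars but forfeits the deviator's share of the drop in the joint research fund: 4.7/5 × 57 = 53.58.
So the deviation gain is 57 − 53.58 = 3.42, and the fine must be at least 3.42 million dollars to wipe it out.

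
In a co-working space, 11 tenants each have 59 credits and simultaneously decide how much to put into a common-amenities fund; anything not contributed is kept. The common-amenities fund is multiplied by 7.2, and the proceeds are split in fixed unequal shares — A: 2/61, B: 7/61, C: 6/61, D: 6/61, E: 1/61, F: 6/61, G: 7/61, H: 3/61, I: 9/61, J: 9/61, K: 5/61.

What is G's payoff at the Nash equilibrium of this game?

Each unit j contributes comes back to j as 7.2 × (j's share), so j prefers to contribute only if that share exceeds 1/7.2 = 0.1389; otherwise keeping the unit dominates.
I and J clear that bar, contributing 59 each; the remaining 9 contribute 0. Total contributed: 118.
G keeps 59 and receives 7.2 × 118 × 7/61 = 97.50 from the common-amenities fund, for a payoff of 156.50.

156.50 credits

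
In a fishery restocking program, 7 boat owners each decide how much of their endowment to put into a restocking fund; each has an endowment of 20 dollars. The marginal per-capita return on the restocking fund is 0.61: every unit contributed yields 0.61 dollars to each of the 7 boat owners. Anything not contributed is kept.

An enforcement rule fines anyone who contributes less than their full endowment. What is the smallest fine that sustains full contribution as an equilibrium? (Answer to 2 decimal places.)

Given the others contribute fully, the best deviation is to contribute 0 (any partial contribution still incurs the fine and gives up units whose private return 0.61 is below 1).
Deviating from 20 to 0 saves 20 dollars but forfeits the deviator's share of the drop in the restocking fund: 0.61 × 20 = 12.20.
So the deviation gain is 20 − 12.20 = 7.80, and the fine must be at least 7.80 dollars to wipe it out.

7.80 dollars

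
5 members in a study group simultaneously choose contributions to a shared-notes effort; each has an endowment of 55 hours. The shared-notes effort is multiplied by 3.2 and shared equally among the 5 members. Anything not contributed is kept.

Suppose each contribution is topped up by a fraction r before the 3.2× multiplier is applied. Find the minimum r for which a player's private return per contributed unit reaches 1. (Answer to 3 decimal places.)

0.563

With matching at rate r, one contributed unit becomes (1 + r) in the shared-notes effort and returns 3.2 × (1 + r) / 5 to the contributor.
Setting this equal to 1: 1 + r = 5/3.2 = 1.5625.
So the minimum matching rate is r = 1.5625 − 1 = 0.563.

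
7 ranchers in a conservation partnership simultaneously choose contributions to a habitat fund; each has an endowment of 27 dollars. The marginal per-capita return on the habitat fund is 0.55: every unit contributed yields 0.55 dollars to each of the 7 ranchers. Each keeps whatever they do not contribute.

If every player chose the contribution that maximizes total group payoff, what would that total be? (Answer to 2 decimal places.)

727.65 dollars

Each contributed unit returns 3.850 to the group as a whole (0.55 to each of 7 players), which exceeds 1, so the social optimum is full contribution: group total = 3.850 × 189 = 727.65.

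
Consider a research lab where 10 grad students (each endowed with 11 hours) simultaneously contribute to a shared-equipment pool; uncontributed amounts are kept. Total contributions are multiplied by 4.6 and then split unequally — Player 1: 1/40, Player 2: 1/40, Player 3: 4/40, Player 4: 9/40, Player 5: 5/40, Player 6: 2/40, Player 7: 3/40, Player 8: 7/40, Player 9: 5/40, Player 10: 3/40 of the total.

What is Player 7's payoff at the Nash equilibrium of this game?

14.80 hours

A player with share s gets back 4.6·s per unit contributed, so full contribution is dominant for anyone with s > 1/4.6 = 0.2174 and zero contribution is dominant for anyone below.
Player 4 alone (share 9/40) is above the threshold, contributing 11; the remaining 9 contribute 0. Total contributed: 11.
Player 7 keeps 11 and receives 4.6 × 11 × 3/40 = 3.80 from the shared-equipment pool, for a payoff of 14.80.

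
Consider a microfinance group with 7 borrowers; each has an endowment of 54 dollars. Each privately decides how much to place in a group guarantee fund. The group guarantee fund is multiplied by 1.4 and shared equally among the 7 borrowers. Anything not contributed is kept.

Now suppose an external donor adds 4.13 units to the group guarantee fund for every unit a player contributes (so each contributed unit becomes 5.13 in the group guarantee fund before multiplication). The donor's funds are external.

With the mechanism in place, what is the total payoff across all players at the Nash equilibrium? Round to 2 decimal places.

With the mechanism, a contributed unit returns 1.4 × 5.13 / 7 = 1.0260 per unit of net cost to the contributor — now above 1 — so contributing fully is weakly dominant for every player.
So the Nash equilibrium is full contribution by all 7; the group earns 1.4 × 5.13 × 378 = 2714.80.

2714.80 dollars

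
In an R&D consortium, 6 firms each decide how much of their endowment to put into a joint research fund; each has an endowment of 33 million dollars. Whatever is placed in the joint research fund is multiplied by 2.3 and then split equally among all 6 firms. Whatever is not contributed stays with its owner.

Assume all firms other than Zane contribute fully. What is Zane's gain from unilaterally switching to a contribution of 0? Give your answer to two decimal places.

Switching from a contribution of 33 to 0 lets Zane keep an extra 33 million dollars, but lowers the joint research fund by 33, which costs Zane their own share of that drop: 2.3/6 × 33 = 12.65.
Net gain = 33 − 12.65 = 20.35. The private return per contributed unit (0.3833) is below 1, so free-riding is indeed the best response regardless of what the others do.

20.35 million dollars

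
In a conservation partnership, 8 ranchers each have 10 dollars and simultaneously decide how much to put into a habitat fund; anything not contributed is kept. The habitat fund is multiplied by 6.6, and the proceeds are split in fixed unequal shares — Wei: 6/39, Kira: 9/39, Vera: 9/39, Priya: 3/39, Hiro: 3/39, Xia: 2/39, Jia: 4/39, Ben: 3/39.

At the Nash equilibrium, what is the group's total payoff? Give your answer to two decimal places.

Each unit j contributes comes back to j as 6.6 × (j's share), so j prefers to contribute only if that share exceeds 1/6.6 = 0.1515; otherwise keeping the unit dominates.
The shares above 0.1515 belong to Wei, Kira and Vera, contributing 10 each; the remaining 5 contribute 0. Total contributed: 30.
The habitat fund pays out 6.6 × 30 = 198.00 in total (split across the unequal shares, but the aggregate is all that matters for the group sum).
The 5 free-riders keep 10 each, adding 50. Group total = 50 + 198.00 = 248.00.

248.00 dollars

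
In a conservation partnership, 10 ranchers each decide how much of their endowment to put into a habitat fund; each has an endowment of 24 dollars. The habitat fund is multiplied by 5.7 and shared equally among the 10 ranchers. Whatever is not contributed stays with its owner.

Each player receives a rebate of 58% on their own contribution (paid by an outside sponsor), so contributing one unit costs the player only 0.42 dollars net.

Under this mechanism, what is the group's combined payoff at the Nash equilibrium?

Under the mechanism each unit contributed yields (5.7/10) / 0.42 = 1.3571 back to its contributor per unit of net cost, which exceeds 1, making full contribution the dominant choice for everyone.
So the Nash equilibrium is full contribution by all 10; the group earns 10 × (24 × 0.58 + 5.7 × 24) = 1507.20.

1507.20 dollars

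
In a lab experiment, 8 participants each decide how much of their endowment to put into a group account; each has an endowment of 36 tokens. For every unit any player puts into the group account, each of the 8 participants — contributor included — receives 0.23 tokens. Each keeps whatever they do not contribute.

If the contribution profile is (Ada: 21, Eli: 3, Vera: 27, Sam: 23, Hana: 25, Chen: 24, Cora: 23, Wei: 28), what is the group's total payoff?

Total contributed: 21 + 3 + 27 + 23 + 25 + 24 + 23 + 28 = 174; total kept: 8 × 36 − 174 = 114.
The group account pays out 0.23 × 8 × 174 = 320.16 in aggregate.
Group total = 114 + 320.16 = 434.16.

434.16 tokens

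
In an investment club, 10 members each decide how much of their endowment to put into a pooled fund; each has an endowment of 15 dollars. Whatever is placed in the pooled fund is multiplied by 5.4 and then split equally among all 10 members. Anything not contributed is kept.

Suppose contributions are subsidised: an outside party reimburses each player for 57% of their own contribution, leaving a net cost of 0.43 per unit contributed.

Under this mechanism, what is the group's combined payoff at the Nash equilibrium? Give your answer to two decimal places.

Under the mechanism each unit contributed yields (5.4/10) / 0.43 = 1.2558 back to its contributor per unit of net cost, which exceeds 1, making full contribution the dominant choice for everyone.
At the Nash equilibrium everyone contributes 15. Group total payoff = 10 × (15 × 0.57 + 5.4 × 15) = 895.50.

895.50 dollars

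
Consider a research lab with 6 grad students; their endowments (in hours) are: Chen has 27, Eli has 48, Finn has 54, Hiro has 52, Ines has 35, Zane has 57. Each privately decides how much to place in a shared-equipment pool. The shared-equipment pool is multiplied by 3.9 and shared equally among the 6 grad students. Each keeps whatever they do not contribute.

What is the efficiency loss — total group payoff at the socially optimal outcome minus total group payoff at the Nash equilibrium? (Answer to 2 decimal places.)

The private return per contributed unit is 3.9/6 = 0.6500 < 1 for every player regardless of endowment, so the Nash equilibrium is zero contribution and the group total is Σ E_j = 27 + 48 + 54 + 52 + 35 + 57 = 273.
Each contributed unit returns 3.900 to the group, so the social optimum is full contribution by everyone: group total = 3.900 × 273 = 1064.70.
Efficiency loss = (3.900 − 1) × 273 = 791.70.

791.70 hours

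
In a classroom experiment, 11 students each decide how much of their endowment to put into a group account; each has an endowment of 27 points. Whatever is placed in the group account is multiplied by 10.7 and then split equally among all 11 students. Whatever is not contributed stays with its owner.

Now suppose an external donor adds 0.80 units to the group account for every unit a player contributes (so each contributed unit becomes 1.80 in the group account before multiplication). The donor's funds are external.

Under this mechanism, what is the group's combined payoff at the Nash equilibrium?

5720.22 points

The effective private return per unit is now 10.7 × 1.80 / 11 = 1.7509 > 1, so every player's dominant strategy flips to full contribution.
So the Nash equilibrium is full contribution by all 11; the group earns 10.7 × 1.80 × 297 = 5720.22.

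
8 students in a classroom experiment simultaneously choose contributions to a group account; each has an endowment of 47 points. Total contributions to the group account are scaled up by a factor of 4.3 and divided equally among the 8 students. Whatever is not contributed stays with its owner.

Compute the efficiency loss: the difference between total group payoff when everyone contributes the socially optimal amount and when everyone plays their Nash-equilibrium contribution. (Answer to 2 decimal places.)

Each contributed unit returns 4.3/8 = 0.5375 to its contributor — below 1 — so contributing 0 is dominant for every player. At the Nash equilibrium everyone keeps their 47, and the group total is 8 × 47 = 376.
Each contributed unit returns 4.300 to the group as a whole (0.5375 to each of 8 players), which exceeds 1, so the social optimum is full contribution: group total = 4.300 × 376 = 1616.80.
Efficiency loss = 1616.80 − 376 = 1240.80.

1240.80 points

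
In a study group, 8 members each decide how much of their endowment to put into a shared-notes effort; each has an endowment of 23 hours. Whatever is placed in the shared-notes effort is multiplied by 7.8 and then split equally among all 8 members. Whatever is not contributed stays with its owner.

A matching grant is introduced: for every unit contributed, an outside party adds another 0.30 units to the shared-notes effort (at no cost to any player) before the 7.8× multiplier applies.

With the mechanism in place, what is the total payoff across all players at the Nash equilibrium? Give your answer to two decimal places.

The effective private return per unit is now 7.8 × 1.30 / 8 = 1.2675 > 1, so every player's dominant strategy flips to full contribution.
So the Nash equilibrium is full contribution by all 8; the group earns 7.8 × 1.30 × 184 = 1865.76.

1865.76 hours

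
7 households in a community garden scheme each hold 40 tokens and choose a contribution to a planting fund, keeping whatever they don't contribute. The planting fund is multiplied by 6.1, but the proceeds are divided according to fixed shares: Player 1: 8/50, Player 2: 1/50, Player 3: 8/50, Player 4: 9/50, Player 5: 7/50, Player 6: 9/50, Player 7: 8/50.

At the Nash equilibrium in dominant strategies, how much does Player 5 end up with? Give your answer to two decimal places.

A player with share s gets back 6.1·s per unit contributed, so full contribution is dominant for anyone with s > 1/6.1 = 0.1639 and zero contribution is dominant for anyone below.
The shares above 0.1639 belong to Player 4 and Player 6, contributing 40 each; the remaining 5 contribute 0. Total contributed: 80.
Player 5 keeps 40 and receives 6.1 × 80 × 7/50 = 68.32 from the planting fund, for a payoff of 108.32.

108.32 tokens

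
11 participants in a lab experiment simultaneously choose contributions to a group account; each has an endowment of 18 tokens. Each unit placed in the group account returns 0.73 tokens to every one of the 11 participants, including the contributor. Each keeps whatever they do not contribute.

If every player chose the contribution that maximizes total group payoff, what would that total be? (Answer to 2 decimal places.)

Each contributed unit returns 8.030 to the group as a whole (0.73 to each of 11 players), which exceeds 1, so the social optimum is full contribution: group total = 8.030 × 198 = 1589.94.

1589.94 tokens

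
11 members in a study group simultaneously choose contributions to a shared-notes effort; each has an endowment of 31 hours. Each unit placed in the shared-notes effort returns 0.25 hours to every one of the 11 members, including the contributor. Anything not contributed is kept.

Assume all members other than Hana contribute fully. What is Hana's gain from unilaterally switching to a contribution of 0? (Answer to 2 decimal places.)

Switching from a contribution of 31 to 0 lets Hana keep an extra 31 hours, but lowers the shared-notes effort by 31, which costs Hana their own share of that drop: 0.25 × 31 = 7.75.
Net gain = 31 − 7.75 = 23.25. The private return per contributed unit (0.25) is below 1, so free-riding is indeed the best response regardless of what the others do.

23.25 hours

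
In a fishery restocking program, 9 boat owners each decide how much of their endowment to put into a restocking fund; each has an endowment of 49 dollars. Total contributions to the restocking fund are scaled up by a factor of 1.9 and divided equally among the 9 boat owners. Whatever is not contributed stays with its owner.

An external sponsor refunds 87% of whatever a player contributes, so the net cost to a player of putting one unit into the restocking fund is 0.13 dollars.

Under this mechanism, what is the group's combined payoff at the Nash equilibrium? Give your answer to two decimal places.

The effective private return per unit is now (1.9/9) / 0.13 = 1.6239 > 1, so every player's dominant strategy flips to full contribution.
So the Nash equilibrium is full contribution by all 9; the group earns 9 × (49 × 0.87 + 1.9 × 49) = 1221.57.

1221.57 dollars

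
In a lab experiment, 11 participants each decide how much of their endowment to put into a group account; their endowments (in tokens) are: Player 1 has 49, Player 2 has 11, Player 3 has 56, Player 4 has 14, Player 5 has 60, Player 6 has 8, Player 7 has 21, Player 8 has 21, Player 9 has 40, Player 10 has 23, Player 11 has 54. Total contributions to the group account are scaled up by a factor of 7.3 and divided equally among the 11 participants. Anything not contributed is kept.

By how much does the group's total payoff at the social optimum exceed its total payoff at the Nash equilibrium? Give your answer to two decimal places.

The private return per contributed unit is 7.3/11 = 0.6636 < 1 for every player regardless of endowment, so the Nash equilibrium is zero contribution and the group total is Σ E_j = 49 + 11 + 56 + 14 + 60 + 8 + 21 + 21 + 40 + 23 + 54 = 357.
Each contributed unit returns 7.300 to the group, so the social optimum is full contribution by everyone: group total = 7.300 × 357 = 2606.10.
Efficiency loss = (7.300 − 1) × 357 = 2249.10.

2249.10 tokens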